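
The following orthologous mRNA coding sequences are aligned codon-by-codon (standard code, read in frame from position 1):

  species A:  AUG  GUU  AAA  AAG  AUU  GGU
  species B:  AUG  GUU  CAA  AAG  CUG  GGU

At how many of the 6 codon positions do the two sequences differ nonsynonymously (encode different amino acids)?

2

Codon 1: AUG Met / AUG Met — identical.
Codon 2: GUU Val / GUU Val — identical.
Codon 3: AAA Lys / CAA Gln — nonsynonymous.
Codon 4: AAG Lys / AAG Lys — identical.
Codon 5: AUU Ile / CUG Leu — nonsynonymous.
Codon 6: GGU Gly / GGU Gly — identical.
Nonsynonymous differences: 2.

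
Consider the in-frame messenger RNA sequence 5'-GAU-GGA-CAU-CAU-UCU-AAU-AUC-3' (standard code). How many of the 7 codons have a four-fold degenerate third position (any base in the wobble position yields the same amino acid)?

Codon 1 GAU (Asp): third position 2-fold.
Codon 2 GGA (Gly): third position 4-fold.
Codon 3 CAU (His): third position 2-fold.
Codon 4 CAU (His): third position 2-fold.
Codon 5 UCU (Ser): third position 4-fold.
Codon 6 AAU (Asn): third position 2-fold.
Codon 7 AUC (Ile): third position 3-fold.
Four-fold degenerate third positions: 2.

2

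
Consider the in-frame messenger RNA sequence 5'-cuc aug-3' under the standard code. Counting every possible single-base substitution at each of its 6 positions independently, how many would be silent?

3

Codon 1 (CUC, Leu): 3 synonymous substitutions.
Codon 2 (AUG, Met): 0 synonymous substitutions.
Total: 3 + 0 = 3.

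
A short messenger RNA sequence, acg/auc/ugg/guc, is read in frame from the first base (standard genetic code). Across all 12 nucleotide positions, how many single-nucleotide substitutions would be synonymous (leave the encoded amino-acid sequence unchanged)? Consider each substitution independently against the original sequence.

8

Codon 1 (ACG, Thr): 3 synonymous substitutions.
Codon 2 (AUC, Ile): 2 synonymous substitutions.
Codon 3 (UGG, Trp): 0 synonymous substitutions.
Codon 4 (GUC, Val): 3 synonymous substitutions.
Total: 3 + 2 + 0 + 3 = 8.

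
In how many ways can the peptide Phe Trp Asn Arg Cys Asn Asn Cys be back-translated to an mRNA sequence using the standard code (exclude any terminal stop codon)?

384

Phe: 2 codons.
Trp: 1 codon.
Asn: 2 codons.
Arg: 6 codons.
Cys: 2 codons.
Asn: 2 codons.
Asn: 2 codons.
Cys: 2 codons.
2 × 1 × 2 × 6 × 2 × 2 × 2 × 2 = 384.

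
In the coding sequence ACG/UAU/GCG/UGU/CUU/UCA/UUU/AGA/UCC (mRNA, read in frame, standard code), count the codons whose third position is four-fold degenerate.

5

Codon 1 ACG (Thr): third position 4-fold.
Codon 2 UAU (Tyr): third position 2-fold.
Codon 3 GCG (Ala): third position 4-fold.
Codon 4 UGU (Cys): third position 2-fold.
Codon 5 CUU (Leu): third position 4-fold.
Codon 6 UCA (Ser): third position 4-fold.
Codon 7 UUU (Phe): third position 2-fold.
Codon 8 AGA (Arg): third position 2-fold.
Codon 9 UCC (Ser): third position 4-fold.
Four-fold degenerate third positions: 5.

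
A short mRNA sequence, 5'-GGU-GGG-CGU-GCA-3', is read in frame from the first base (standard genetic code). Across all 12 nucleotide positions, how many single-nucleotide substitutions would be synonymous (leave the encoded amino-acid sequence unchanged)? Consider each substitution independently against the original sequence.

Codon 1 (GGU, Gly): 3 synonymous substitutions.
Codon 2 (GGG, Gly): 3 synonymous substitutions.
Codon 3 (CGU, Arg): 3 synonymous substitutions.
Codon 4 (GCA, Ala): 3 synonymous substitutions.
Total: 3 + 3 + 3 + 3 = 12.

12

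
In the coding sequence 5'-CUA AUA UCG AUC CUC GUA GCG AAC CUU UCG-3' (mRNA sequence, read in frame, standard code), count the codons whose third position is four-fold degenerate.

7

Codon 1 CUA (Leu): third position 4-fold.
Codon 2 AUA (Ile): third position 3-fold.
Codon 3 UCG (Ser): third position 4-fold.
Codon 4 AUC (Ile): third position 3-fold.
Codon 5 CUC (Leu): third position 4-fold.
Codon 6 GUA (Val): third position 4-fold.
Codon 7 GCG (Ala): third position 4-fold.
Codon 8 AAC (Asn): third position 2-fold.
Codon 9 CUU (Leu): third position 4-fold.
Codon 10 UCG (Ser): third position 4-fold.
Four-fold degenerate third positions: 7.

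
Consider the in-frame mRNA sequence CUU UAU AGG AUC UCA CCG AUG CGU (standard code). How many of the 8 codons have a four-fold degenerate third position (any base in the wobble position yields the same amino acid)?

4

Codon 1 CUU (Leu): third position 4-fold.
Codon 2 UAU (Tyr): third position 2-fold.
Codon 3 AGG (Arg): third position 2-fold.
Codon 4 AUC (Ile): third position 3-fold.
Codon 5 UCA (Ser): third position 4-fold.
Codon 6 CCG (Pro): third position 4-fold.
Codon 7 AUG (Met): third position 1-fold.
Codon 8 CGU (Arg): third position 4-fold.
Four-fold degenerate third positions: 4.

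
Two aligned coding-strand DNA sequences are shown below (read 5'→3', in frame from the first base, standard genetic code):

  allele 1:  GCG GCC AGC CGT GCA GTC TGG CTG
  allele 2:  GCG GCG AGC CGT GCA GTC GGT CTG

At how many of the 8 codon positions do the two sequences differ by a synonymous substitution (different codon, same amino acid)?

1

Codon 1: GCG Ala / GCG Ala — identical.
Codon 2: GCC Ala / GCG Ala — synonymous.
Codon 3: AGC Ser / AGC Ser — identical.
Codon 4: CGT Arg / CGT Arg — identical.
Codon 5: GCA Ala / GCA Ala — identical.
Codon 6: GTC Val / GTC Val — identical.
Codon 7: TGG Trp / GGT Gly — nonsynonymous.
Codon 8: CTG Leu / CTG Leu — identical.
Synonymous differences: 1.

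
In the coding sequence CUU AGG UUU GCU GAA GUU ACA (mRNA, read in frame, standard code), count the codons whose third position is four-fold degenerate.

4

Codon 1 CUU (Leu): third position 4-fold.
Codon 2 AGG (Arg): third position 2-fold.
Codon 3 UUU (Phe): third position 2-fold.
Codon 4 GCU (Ala): third position 4-fold.
Codon 5 GAA (Glu): third position 2-fold.
Codon 6 GUU (Val): third position 4-fold.
Codon 7 ACA (Thr): third position 4-fold.
Four-fold degenerate third positions: 4.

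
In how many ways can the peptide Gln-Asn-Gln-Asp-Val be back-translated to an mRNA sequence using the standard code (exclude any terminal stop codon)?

64

Gln: 2 codons.
Asn: 2 codons.
Gln: 2 codons.
Asp: 2 codons.
Val: 4 codons.
2 × 2 × 2 × 2 × 4 = 64.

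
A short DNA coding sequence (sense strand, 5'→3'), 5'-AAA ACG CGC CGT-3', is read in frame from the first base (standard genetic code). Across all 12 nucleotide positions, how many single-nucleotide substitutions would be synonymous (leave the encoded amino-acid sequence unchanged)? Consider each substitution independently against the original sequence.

10

Codon 1 (AAA, Lys): 1 synonymous substitution.
Codon 2 (ACG, Thr): 3 synonymous substitutions.
Codon 3 (CGC, Arg): 3 synonymous substitutions.
Codon 4 (CGT, Arg): 3 synonymous substitutions.
Total: 1 + 3 + 3 + 3 = 10.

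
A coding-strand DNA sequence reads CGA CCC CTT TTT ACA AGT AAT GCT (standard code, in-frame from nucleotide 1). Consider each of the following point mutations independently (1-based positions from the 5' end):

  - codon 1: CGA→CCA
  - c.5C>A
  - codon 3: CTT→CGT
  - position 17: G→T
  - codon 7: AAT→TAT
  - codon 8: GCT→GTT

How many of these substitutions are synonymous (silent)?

Codon 1: CGA (Arg) → CCA (Pro) — missense.
Codon 2: CCC (Pro) → CAC (His) — missense.
Codon 3: CTT (Leu) → CGT (Arg) — missense.
Codon 6: AGT (Ser) → ATT (Ile) — missense.
Codon 7: AAT (Asn) → TAT (Tyr) — missense.
Codon 8: GCT (Ala) → GTT (Val) — missense.
Synonymous: 0 of 6.

0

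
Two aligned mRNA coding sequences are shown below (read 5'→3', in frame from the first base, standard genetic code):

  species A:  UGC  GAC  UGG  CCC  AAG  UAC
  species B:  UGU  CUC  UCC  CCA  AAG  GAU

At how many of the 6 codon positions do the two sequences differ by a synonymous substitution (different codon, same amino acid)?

Codon 1: UGC Cys / UGU Cys — synonymous.
Codon 2: GAC Asp / CUC Leu — nonsynonymous.
Codon 3: UGG Trp / UCC Ser — nonsynonymous.
Codon 4: CCC Pro / CCA Pro — synonymous.
Codon 5: AAG Lys / AAG Lys — identical.
Codon 6: UAC Tyr / GAU Asp — nonsynonymous.
Synonymous differences: 2.

2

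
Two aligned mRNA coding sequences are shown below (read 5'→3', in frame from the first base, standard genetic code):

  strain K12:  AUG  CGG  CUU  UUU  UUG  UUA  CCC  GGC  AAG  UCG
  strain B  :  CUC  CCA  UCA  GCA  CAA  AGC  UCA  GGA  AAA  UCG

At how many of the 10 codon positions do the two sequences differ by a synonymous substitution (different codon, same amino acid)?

Codon 1: AUG Met / CUC Leu — nonsynonymous.
Codon 2: CGG Arg / CCA Pro — nonsynonymous.
Codon 3: CUU Leu / UCA Ser — nonsynonymous.
Codon 4: UUU Phe / GCA Ala — nonsynonymous.
Codon 5: UUG Leu / CAA Gln — nonsynonymous.
Codon 6: UUA Leu / AGC Ser — nonsynonymous.
Codon 7: CCC Pro / UCA Ser — nonsynonymous.
Codon 8: GGC Gly / GGA Gly — synonymous.
Codon 9: AAG Lys / AAA Lys — synonymous.
Codon 10: UCG Ser / UCG Ser — identical.
Synonymous differences: 2.

2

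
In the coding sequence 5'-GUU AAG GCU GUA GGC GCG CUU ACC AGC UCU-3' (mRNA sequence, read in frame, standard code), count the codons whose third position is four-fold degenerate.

8

Codon 1 GUU (Val): third position 4-fold.
Codon 2 AAG (Lys): third position 2-fold.
Codon 3 GCU (Ala): third position 4-fold.
Codon 4 GUA (Val): third position 4-fold.
Codon 5 GGC (Gly): third position 4-fold.
Codon 6 GCG (Ala): third position 4-fold.
Codon 7 CUU (Leu): third position 4-fold.
Codon 8 ACC (Thr): third position 4-fold.
Codon 9 AGC (Ser): third position 2-fold.
Codon 10 UCU (Ser): third position 4-fold.
Four-fold degenerate third positions: 8.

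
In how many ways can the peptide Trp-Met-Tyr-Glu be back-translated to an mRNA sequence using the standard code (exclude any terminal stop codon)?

4

Trp: 1 codon.
Met: 1 codon.
Tyr: 2 codons.
Glu: 2 codons.
1 × 1 × 2 × 2 = 4.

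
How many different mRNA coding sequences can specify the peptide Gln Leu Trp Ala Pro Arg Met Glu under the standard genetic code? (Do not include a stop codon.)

2304

Gln: 2 codons.
Leu: 6 codons.
Trp: 1 codon.
Ala: 4 codons.
Pro: 4 codons.
Arg: 6 codons.
Met: 1 codon.
Glu: 2 codons.
2 × 6 × 1 × 4 × 4 × 6 × 1 × 2 = 2304.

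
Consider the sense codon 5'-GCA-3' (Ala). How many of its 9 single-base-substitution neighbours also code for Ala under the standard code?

Position 1: none → 0 synonymous.
Position 2: none → 0 synonymous.
Position 3: GCT, GCC, GCG → 3 synonymous.
Total: 0 + 0 + 3 = 3.

3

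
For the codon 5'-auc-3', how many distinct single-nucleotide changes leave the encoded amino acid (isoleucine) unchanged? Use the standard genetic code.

2

Position 1: none → 0 synonymous.
Position 2: none → 0 synonymous.
Position 3: AUU, AUA → 2 synonymous.
Total: 0 + 0 + 2 = 2.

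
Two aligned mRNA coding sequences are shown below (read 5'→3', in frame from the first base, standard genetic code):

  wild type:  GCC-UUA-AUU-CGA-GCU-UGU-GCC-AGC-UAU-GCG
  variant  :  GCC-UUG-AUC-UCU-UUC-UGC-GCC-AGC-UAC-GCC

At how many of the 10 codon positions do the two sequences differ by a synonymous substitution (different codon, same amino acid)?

Codon 1: GCC Ala / GCC Ala — identical.
Codon 2: UUA Leu / UUG Leu — synonymous.
Codon 3: AUU Ile / AUC Ile — synonymous.
Codon 4: CGA Arg / UCU Ser — nonsynonymous.
Codon 5: GCU Ala / UUC Phe — nonsynonymous.
Codon 6: UGU Cys / UGC Cys — synonymous.
Codon 7: GCC Ala / GCC Ala — identical.
Codon 8: AGC Ser / AGC Ser — identical.
Codon 9: UAU Tyr / UAC Tyr — synonymous.
Codon 10: GCG Ala / GCC Ala — synonymous.
Synonymous differences: 5.

5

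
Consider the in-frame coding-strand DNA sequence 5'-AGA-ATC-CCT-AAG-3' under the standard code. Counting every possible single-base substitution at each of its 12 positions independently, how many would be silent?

Codon 1 (AGA, Arg): 2 synonymous substitutions.
Codon 2 (ATC, Ile): 2 synonymous substitutions.
Codon 3 (CCT, Pro): 3 synonymous substitutions.
Codon 4 (AAG, Lys): 1 synonymous substitution.
Total: 2 + 2 + 3 + 1 = 8.

8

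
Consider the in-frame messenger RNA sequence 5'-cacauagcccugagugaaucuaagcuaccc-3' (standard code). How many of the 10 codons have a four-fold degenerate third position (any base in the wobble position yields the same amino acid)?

Codon 1 CAC (His): third position 2-fold.
Codon 2 AUA (Ile): third position 3-fold.
Codon 3 GCC (Ala): third position 4-fold.
Codon 4 CUG (Leu): third position 4-fold.
Codon 5 AGU (Ser): third position 2-fold.
Codon 6 GAA (Glu): third position 2-fold.
Codon 7 UCU (Ser): third position 4-fold.
Codon 8 AAG (Lys): third position 2-fold.
Codon 9 CUA (Leu): third position 4-fold.
Codon 10 CCC (Pro): third position 4-fold.
Four-fold degenerate third positions: 5.

5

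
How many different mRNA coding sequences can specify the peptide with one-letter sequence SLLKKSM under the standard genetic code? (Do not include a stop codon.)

Ser: 6 codons.
Leu: 6 codons.
Leu: 6 codons.
Lys: 2 codons.
Lys: 2 codons.
Ser: 6 codons.
Met: 1 codon.
6 × 6 × 6 × 2 × 2 × 6 × 1 = 5184.

5184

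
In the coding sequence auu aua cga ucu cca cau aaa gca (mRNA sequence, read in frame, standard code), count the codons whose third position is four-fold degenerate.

4

Codon 1 AUU (Ile): third position 3-fold.
Codon 2 AUA (Ile): third position 3-fold.
Codon 3 CGA (Arg): third position 4-fold.
Codon 4 UCU (Ser): third position 4-fold.
Codon 5 CCA (Pro): third position 4-fold.
Codon 6 CAU (His): third position 2-fold.
Codon 7 AAA (Lys): third position 2-fold.
Codon 8 GCA (Ala): third position 4-fold.
Four-fold degenerate third positions: 4.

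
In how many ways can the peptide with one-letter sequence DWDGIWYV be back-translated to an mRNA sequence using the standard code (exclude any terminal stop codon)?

384

Asp: 2 codons.
Trp: 1 codon.
Asp: 2 codons.
Gly: 4 codons.
Ile: 3 codons.
Trp: 1 codon.
Tyr: 2 codons.
Val: 4 codons.
2 × 1 × 2 × 4 × 3 × 1 × 2 × 4 = 384.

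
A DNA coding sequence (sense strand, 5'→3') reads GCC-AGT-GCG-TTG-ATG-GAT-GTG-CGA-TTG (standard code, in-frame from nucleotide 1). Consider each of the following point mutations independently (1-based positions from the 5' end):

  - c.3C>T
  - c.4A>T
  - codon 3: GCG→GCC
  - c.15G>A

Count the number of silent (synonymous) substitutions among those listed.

Codon 1: GCC (Ala) → GCT (Ala) — synonymous.
Codon 2: AGT (Ser) → TGT (Cys) — missense.
Codon 3: GCG (Ala) → GCC (Ala) — synonymous.
Codon 5: ATG (Met) → ATA (Ile) — missense.
Synonymous: 2 of 4.

2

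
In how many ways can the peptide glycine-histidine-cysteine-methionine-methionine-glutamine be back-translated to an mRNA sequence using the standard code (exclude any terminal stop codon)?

32

Gly: 4 codons.
His: 2 codons.
Cys: 2 codons.
Met: 1 codon.
Met: 1 codon.
Gln: 2 codons.
4 × 2 × 2 × 1 × 1 × 2 = 32.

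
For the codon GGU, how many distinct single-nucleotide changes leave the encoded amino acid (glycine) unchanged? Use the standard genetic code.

3

Position 1: none → 0 synonymous.
Position 2: none → 0 synonymous.
Position 3: GGC, GGA, GGG → 3 synonymous.
Total: 0 + 0 + 3 = 3.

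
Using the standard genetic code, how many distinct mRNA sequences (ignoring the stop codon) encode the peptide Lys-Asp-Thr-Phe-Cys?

64

Lys: 2 codons.
Asp: 2 codons.
Thr: 4 codons.
Phe: 2 codons.
Cys: 2 codons.
2 × 2 × 4 × 2 × 2 = 64.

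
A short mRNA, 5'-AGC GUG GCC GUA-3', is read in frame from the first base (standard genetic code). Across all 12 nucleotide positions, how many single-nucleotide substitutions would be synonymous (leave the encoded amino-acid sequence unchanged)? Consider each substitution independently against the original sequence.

Codon 1 (AGC, Ser): 1 synonymous substitution.
Codon 2 (GUG, Val): 3 synonymous substitutions.
Codon 3 (GCC, Ala): 3 synonymous substitutions.
Codon 4 (GUA, Val): 3 synonymous substitutions.
Total: 1 + 3 + 3 + 3 = 10.

10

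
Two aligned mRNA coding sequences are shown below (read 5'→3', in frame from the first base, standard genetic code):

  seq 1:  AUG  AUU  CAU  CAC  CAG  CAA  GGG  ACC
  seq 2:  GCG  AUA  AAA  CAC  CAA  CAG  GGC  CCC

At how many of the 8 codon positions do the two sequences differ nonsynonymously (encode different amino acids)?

Codon 1: AUG Met / GCG Ala — nonsynonymous.
Codon 2: AUU Ile / AUA Ile — synonymous.
Codon 3: CAU His / AAA Lys — nonsynonymous.
Codon 4: CAC His / CAC His — identical.
Codon 5: CAG Gln / CAA Gln — synonymous.
Codon 6: CAA Gln / CAG Gln — synonymous.
Codon 7: GGG Gly / GGC Gly — synonymous.
Codon 8: ACC Thr / CCC Pro — nonsynonymous.
Nonsynonymous differences: 3.

3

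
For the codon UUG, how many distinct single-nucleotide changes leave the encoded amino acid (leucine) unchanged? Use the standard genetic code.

Position 1: CUG → 1 synonymous.
Position 2: none → 0 synonymous.
Position 3: UUA → 1 synonymous.
Total: 1 + 0 + 1 = 2.

2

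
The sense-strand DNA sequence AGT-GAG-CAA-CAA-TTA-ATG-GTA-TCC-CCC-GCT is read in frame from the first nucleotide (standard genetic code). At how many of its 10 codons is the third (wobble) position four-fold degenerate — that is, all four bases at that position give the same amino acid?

Codon 1 AGT (Ser): third position 2-fold.
Codon 2 GAG (Glu): third position 2-fold.
Codon 3 CAA (Gln): third position 2-fold.
Codon 4 CAA (Gln): third position 2-fold.
Codon 5 TTA (Leu): third position 2-fold.
Codon 6 ATG (Met): third position 1-fold.
Codon 7 GTA (Val): third position 4-fold.
Codon 8 TCC (Ser): third position 4-fold.
Codon 9 CCC (Pro): third position 4-fold.
Codon 10 GCT (Ala): third position 4-fold.
Four-fold degenerate third positions: 4.

4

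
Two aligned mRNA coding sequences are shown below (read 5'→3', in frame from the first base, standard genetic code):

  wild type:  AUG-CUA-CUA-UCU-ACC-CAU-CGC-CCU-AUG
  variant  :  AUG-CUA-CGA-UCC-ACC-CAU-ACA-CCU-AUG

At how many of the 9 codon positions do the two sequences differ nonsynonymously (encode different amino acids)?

Codon 1: AUG Met / AUG Met — identical.
Codon 2: CUA Leu / CUA Leu — identical.
Codon 3: CUA Leu / CGA Arg — nonsynonymous.
Codon 4: UCU Ser / UCC Ser — synonymous.
Codon 5: ACC Thr / ACC Thr — identical.
Codon 6: CAU His / CAU His — identical.
Codon 7: CGC Arg / ACA Thr — nonsynonymous.
Codon 8: CCU Pro / CCU Pro — identical.
Codon 9: AUG Met / AUG Met — identical.
Nonsynonymous differences: 2.

2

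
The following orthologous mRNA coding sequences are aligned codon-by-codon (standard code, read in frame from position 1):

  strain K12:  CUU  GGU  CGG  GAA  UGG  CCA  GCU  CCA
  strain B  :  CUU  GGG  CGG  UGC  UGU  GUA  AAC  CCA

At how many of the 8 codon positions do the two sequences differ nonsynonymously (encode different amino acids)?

Codon 1: CUU Leu / CUU Leu — identical.
Codon 2: GGU Gly / GGG Gly — synonymous.
Codon 3: CGG Arg / CGG Arg — identical.
Codon 4: GAA Glu / UGC Cys — nonsynonymous.
Codon 5: UGG Trp / UGU Cys — nonsynonymous.
Codon 6: CCA Pro / GUA Val — nonsynonymous.
Codon 7: GCU Ala / AAC Asn — nonsynonymous.
Codon 8: CCA Pro / CCA Pro — identical.
Nonsynonymous differences: 4.

4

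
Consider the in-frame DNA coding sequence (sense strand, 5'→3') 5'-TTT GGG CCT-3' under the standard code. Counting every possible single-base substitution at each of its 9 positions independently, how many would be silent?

Codon 1 (TTT, Phe): 1 synonymous substitution.
Codon 2 (GGG, Gly): 3 synonymous substitutions.
Codon 3 (CCT, Pro): 3 synonymous substitutions.
Total: 1 + 3 + 3 = 7.

7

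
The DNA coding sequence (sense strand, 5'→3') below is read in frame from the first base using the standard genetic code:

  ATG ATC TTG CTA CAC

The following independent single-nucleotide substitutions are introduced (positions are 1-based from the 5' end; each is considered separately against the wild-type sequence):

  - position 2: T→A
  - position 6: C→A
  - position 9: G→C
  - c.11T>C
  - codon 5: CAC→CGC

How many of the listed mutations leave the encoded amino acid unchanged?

1

Codon 1: ATG (Met) → AAG (Lys) — missense.
Codon 2: ATC (Ile) → ATA (Ile) — synonymous.
Codon 3: TTG (Leu) → TTC (Phe) — missense.
Codon 4: CTA (Leu) → CCA (Pro) — missense.
Codon 5: CAC (His) → CGC (Arg) — missense.
Synonymous: 1 of 5.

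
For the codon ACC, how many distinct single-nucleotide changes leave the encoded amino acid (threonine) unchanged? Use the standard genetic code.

Position 1: none → 0 synonymous.
Position 2: none → 0 synonymous.
Position 3: ACT, ACA, ACG → 3 synonymous.
Total: 0 + 0 + 3 = 3.

3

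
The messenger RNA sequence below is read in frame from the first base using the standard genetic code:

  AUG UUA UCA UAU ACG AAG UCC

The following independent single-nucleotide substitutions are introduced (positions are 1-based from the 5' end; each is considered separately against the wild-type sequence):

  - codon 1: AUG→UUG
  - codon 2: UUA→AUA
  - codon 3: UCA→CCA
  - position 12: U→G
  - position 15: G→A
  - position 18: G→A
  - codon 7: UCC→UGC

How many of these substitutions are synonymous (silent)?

Codon 1: AUG (Met) → UUG (Leu) — missense.
Codon 2: UUA (Leu) → AUA (Ile) — missense.
Codon 3: UCA (Ser) → CCA (Pro) — missense.
Codon 4: UAU (Tyr) → UAG (Stop) — nonsense.
Codon 5: ACG (Thr) → ACA (Thr) — synonymous.
Codon 6: AAG (Lys) → AAA (Lys) — synonymous.
Codon 7: UCC (Ser) → UGC (Cys) — missense.
Synonymous: 2 of 7.

2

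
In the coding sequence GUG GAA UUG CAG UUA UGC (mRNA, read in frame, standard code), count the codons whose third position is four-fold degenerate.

Codon 1 GUG (Val): third position 4-fold.
Codon 2 GAA (Glu): third position 2-fold.
Codon 3 UUG (Leu): third position 2-fold.
Codon 4 CAG (Gln): third position 2-fold.
Codon 5 UUA (Leu): third position 2-fold.
Codon 6 UGC (Cys): third position 2-fold.
Four-fold degenerate third positions: 1.

1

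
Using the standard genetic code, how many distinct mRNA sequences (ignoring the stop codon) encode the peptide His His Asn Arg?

48

His: 2 codons.
His: 2 codons.
Asn: 2 codons.
Arg: 6 codons.
2 × 2 × 2 × 6 = 48.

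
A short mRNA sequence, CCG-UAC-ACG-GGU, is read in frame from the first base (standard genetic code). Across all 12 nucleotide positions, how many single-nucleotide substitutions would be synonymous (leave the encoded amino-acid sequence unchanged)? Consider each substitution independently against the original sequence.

10

Codon 1 (CCG, Pro): 3 synonymous substitutions.
Codon 2 (UAC, Tyr): 1 synonymous substitution.
Codon 3 (ACG, Thr): 3 synonymous substitutions.
Codon 4 (GGU, Gly): 3 synonymous substitutions.
Total: 3 + 1 + 3 + 3 = 10.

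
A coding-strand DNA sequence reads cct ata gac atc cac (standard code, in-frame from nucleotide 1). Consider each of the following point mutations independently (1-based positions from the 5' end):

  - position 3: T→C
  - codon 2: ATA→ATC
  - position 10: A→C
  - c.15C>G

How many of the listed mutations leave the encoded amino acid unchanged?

Codon 1: CCT (Pro) → CCC (Pro) — synonymous.
Codon 2: ATA (Ile) → ATC (Ile) — synonymous.
Codon 4: ATC (Ile) → CTC (Leu) — missense.
Codon 5: CAC (His) → CAG (Gln) — missense.
Synonymous: 2 of 4.

2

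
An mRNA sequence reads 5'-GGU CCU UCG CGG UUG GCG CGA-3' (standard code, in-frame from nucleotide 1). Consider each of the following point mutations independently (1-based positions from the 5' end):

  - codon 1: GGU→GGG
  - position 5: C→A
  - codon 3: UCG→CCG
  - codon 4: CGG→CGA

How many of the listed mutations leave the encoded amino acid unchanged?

2

Codon 1: GGU (Gly) → GGG (Gly) — synonymous.
Codon 2: CCU (Pro) → CAU (His) — missense.
Codon 3: UCG (Ser) → CCG (Pro) — missense.
Codon 4: CGG (Arg) → CGA (Arg) — synonymous.
Synonymous: 2 of 4.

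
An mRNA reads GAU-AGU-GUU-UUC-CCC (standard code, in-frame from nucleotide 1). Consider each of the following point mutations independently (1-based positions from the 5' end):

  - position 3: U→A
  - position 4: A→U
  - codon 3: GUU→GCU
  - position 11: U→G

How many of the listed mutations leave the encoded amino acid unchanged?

Codon 1: GAU (Asp) → GAA (Glu) — missense.
Codon 2: AGU (Ser) → UGU (Cys) — missense.
Codon 3: GUU (Val) → GCU (Ala) — missense.
Codon 4: UUC (Phe) → UGC (Cys) — missense.
Synonymous: 0 of 4.

0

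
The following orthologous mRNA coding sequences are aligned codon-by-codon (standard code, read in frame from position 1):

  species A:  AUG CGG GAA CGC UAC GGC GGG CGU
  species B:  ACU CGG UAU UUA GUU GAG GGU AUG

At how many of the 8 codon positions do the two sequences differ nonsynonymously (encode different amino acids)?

Codon 1: AUG Met / ACU Thr — nonsynonymous.
Codon 2: CGG Arg / CGG Arg — identical.
Codon 3: GAA Glu / UAU Tyr — nonsynonymous.
Codon 4: CGC Arg / UUA Leu — nonsynonymous.
Codon 5: UAC Tyr / GUU Val — nonsynonymous.
Codon 6: GGC Gly / GAG Glu — nonsynonymous.
Codon 7: GGG Gly / GGU Gly — synonymous.
Codon 8: CGU Arg / AUG Met — nonsynonymous.
Nonsynonymous differences: 6.

6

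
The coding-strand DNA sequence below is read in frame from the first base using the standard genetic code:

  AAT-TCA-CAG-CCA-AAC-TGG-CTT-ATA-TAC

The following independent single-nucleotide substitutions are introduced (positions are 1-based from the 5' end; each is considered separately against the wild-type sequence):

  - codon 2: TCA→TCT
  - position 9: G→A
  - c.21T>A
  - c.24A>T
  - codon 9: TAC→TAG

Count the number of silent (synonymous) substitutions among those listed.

4

Codon 2: TCA (Ser) → TCT (Ser) — synonymous.
Codon 3: CAG (Gln) → CAA (Gln) — synonymous.
Codon 7: CTT (Leu) → CTA (Leu) — synonymous.
Codon 8: ATA (Ile) → ATT (Ile) — synonymous.
Codon 9: TAC (Tyr) → TAG (Stop) — nonsense.
Synonymous: 4 of 5.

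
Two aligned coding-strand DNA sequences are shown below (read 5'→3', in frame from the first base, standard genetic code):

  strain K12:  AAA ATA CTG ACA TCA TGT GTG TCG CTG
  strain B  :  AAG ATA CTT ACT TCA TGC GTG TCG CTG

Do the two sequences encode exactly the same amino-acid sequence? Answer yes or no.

Codon 1: AAA Lys / AAG Lys — synonymous.
Codon 2: ATA Ile / ATA Ile — identical.
Codon 3: CTG Leu / CTT Leu — synonymous.
Codon 4: ACA Thr / ACT Thr — synonymous.
Codon 5: TCA Ser / TCA Ser — identical.
Codon 6: TGT Cys / TGC Cys — synonymous.
Codon 7: GTG Val / GTG Val — identical.
Codon 8: TCG Ser / TCG Ser — identical.
Codon 9: CTG Leu / CTG Leu — identical.
Nonsynonymous differences: 0 → same protein.

yes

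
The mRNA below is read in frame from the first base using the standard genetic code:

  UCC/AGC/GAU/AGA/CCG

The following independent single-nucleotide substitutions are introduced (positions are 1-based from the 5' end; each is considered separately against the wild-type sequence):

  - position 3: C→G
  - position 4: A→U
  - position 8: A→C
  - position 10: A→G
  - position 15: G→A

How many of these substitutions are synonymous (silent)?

Codon 1: UCC (Ser) → UCG (Ser) — synonymous.
Codon 2: AGC (Ser) → UGC (Cys) — missense.
Codon 3: GAU (Asp) → GCU (Ala) — missense.
Codon 4: AGA (Arg) → GGA (Gly) — missense.
Codon 5: CCG (Pro) → CCA (Pro) — synonymous.
Synonymous: 2 of 5.

2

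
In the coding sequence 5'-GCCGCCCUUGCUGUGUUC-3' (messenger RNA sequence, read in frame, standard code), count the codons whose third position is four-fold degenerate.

5

Codon 1 GCC (Ala): third position 4-fold.
Codon 2 GCC (Ala): third position 4-fold.
Codon 3 CUU (Leu): third position 4-fold.
Codon 4 GCU (Ala): third position 4-fold.
Codon 5 GUG (Val): third position 4-fold.
Codon 6 UUC (Phe): third position 2-fold.
Four-fold degenerate third positions: 5.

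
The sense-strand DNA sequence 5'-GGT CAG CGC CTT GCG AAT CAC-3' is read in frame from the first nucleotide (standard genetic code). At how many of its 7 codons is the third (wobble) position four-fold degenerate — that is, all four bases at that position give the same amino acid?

4

Codon 1 GGT (Gly): third position 4-fold.
Codon 2 CAG (Gln): third position 2-fold.
Codon 3 CGC (Arg): third position 4-fold.
Codon 4 CTT (Leu): third position 4-fold.
Codon 5 GCG (Ala): third position 4-fold.
Codon 6 AAT (Asn): third position 2-fold.
Codon 7 CAC (His): third position 2-fold.
Four-fold degenerate third positions: 4.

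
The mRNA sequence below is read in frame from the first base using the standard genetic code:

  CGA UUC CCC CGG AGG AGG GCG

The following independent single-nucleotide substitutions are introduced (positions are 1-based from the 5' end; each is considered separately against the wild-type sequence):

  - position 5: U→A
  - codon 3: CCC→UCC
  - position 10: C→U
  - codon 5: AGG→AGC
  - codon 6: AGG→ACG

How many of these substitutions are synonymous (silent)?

Codon 2: UUC (Phe) → UAC (Tyr) — missense.
Codon 3: CCC (Pro) → UCC (Ser) — missense.
Codon 4: CGG (Arg) → UGG (Trp) — missense.
Codon 5: AGG (Arg) → AGC (Ser) — missense.
Codon 6: AGG (Arg) → ACG (Thr) — missense.
Synonymous: 0 of 5.

0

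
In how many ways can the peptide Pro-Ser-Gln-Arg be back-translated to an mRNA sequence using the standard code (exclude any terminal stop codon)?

288

Pro: 4 codons.
Ser: 6 codons.
Gln: 2 codons.
Arg: 6 codons.
4 × 6 × 2 × 6 = 288.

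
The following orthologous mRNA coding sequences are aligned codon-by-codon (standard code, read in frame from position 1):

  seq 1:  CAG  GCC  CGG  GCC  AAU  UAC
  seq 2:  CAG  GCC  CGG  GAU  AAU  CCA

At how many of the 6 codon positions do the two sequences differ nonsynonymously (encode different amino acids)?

2

Codon 1: CAG Gln / CAG Gln — identical.
Codon 2: GCC Ala / GCC Ala — identical.
Codon 3: CGG Arg / CGG Arg — identical.
Codon 4: GCC Ala / GAU Asp — nonsynonymous.
Codon 5: AAU Asn / AAU Asn — identical.
Codon 6: UAC Tyr / CCA Pro — nonsynonymous.
Nonsynonymous differences: 2.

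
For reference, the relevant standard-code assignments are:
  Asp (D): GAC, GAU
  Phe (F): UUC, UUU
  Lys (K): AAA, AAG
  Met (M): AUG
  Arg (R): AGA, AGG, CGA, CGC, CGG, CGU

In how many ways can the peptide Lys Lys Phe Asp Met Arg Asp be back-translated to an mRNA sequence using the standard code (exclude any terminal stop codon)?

Lys: 2 codons.
Lys: 2 codons.
Phe: 2 codons.
Asp: 2 codons.
Met: 1 codon.
Arg: 6 codons.
Asp: 2 codons.
2 × 2 × 2 × 2 × 1 × 6 × 2 = 192.

192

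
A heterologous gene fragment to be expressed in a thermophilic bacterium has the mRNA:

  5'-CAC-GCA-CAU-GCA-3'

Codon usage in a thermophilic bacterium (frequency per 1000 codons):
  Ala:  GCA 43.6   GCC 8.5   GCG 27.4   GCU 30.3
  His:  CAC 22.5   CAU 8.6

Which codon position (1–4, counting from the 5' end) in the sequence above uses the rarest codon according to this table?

Codon 1 CAC (His): 22.5 per 1000.
Codon 2 GCA (Ala): 43.6 per 1000.
Codon 3 CAU (His): 8.6 per 1000.
Codon 4 GCA (Ala): 43.6 per 1000.
Lowest frequency is 8.6 at codon 3.

3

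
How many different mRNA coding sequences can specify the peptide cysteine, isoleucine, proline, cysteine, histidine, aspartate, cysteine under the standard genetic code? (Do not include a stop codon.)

Cys: 2 codons.
Ile: 3 codons.
Pro: 4 codons.
Cys: 2 codons.
His: 2 codons.
Asp: 2 codons.
Cys: 2 codons.
2 × 3 × 4 × 2 × 2 × 2 × 2 = 384.

384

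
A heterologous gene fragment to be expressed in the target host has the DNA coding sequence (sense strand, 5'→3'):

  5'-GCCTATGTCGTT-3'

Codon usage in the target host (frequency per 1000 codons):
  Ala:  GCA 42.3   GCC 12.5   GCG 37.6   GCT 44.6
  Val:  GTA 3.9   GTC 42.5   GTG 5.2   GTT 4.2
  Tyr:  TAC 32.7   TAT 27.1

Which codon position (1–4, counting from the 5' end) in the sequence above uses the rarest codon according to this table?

Codon 1 GCC (Ala): 12.5 per 1000.
Codon 2 TAT (Tyr): 27.1 per 1000.
Codon 3 GTC (Val): 42.5 per 1000.
Codon 4 GTT (Val): 4.2 per 1000.
Lowest frequency is 4.2 at codon 4.

4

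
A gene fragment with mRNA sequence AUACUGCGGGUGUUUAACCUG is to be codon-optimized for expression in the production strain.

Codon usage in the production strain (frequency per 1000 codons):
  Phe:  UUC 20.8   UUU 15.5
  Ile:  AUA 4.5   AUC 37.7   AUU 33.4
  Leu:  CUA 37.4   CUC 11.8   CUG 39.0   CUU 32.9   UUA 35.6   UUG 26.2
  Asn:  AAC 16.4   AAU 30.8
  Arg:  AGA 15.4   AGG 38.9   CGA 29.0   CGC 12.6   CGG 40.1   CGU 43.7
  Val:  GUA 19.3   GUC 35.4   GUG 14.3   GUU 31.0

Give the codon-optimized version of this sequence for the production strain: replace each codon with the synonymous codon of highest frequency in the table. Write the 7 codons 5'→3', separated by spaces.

AUC CUG CGU GUC UUC AAU CUG

Codon 1 (Ile): best is AUC at 37.7.
Codon 2 (Leu): best is CUG at 39.0.
Codon 3 (Arg): best is CGU at 43.7.
Codon 4 (Val): best is GUC at 35.4.
Codon 5 (Phe): best is UUC at 20.8.
Codon 6 (Asn): best is AAU at 30.8.
Codon 7 (Leu): best is CUG at 39.0.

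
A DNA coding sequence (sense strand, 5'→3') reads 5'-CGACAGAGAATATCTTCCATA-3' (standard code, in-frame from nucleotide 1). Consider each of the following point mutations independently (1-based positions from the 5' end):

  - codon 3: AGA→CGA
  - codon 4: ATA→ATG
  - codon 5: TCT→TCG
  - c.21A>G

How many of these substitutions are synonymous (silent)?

2

Codon 3: AGA (Arg) → CGA (Arg) — synonymous.
Codon 4: ATA (Ile) → ATG (Met) — missense.
Codon 5: TCT (Ser) → TCG (Ser) — synonymous.
Codon 7: ATA (Ile) → ATG (Met) — missense.
Synonymous: 2 of 4.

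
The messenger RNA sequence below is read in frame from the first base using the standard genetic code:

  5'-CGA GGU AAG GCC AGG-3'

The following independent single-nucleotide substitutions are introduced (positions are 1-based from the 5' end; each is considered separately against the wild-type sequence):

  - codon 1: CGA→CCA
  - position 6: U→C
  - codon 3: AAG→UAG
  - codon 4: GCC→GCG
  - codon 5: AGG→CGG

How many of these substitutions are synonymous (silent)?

3

Codon 1: CGA (Arg) → CCA (Pro) — missense.
Codon 2: GGU (Gly) → GGC (Gly) — synonymous.
Codon 3: AAG (Lys) → UAG (Stop) — nonsense.
Codon 4: GCC (Ala) → GCG (Ala) — synonymous.
Codon 5: AGG (Arg) → CGG (Arg) — synonymous.
Synonymous: 3 of 5.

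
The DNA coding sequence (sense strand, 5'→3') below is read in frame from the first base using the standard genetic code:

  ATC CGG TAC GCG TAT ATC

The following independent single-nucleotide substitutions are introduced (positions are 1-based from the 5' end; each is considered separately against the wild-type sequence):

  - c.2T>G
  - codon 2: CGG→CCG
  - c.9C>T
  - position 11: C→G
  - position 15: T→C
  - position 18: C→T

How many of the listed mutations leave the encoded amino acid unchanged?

3

Codon 1: ATC (Ile) → AGC (Ser) — missense.
Codon 2: CGG (Arg) → CCG (Pro) — missense.
Codon 3: TAC (Tyr) → TAT (Tyr) — synonymous.
Codon 4: GCG (Ala) → GGG (Gly) — missense.
Codon 5: TAT (Tyr) → TAC (Tyr) — synonymous.
Codon 6: ATC (Ile) → ATT (Ile) — synonymous.
Synonymous: 3 of 6.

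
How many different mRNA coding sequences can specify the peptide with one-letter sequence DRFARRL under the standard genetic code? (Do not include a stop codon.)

20736

Asp: 2 codons.
Arg: 6 codons.
Phe: 2 codons.
Ala: 4 codons.
Arg: 6 codons.
Arg: 6 codons.
Leu: 6 codons.
2 × 6 × 2 × 4 × 6 × 6 × 6 = 20736.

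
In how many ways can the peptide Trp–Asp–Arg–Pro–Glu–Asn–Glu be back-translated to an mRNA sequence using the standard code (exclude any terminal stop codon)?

Trp: 1 codon.
Asp: 2 codons.
Arg: 6 codons.
Pro: 4 codons.
Glu: 2 codons.
Asn: 2 codons.
Glu: 2 codons.
1 × 2 × 6 × 4 × 2 × 2 × 2 = 384.

384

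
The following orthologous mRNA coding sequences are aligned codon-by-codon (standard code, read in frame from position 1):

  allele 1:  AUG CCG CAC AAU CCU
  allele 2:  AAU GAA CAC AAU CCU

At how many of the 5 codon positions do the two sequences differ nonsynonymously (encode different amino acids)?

2

Codon 1: AUG Met / AAU Asn — nonsynonymous.
Codon 2: CCG Pro / GAA Glu — nonsynonymous.
Codon 3: CAC His / CAC His — identical.
Codon 4: AAU Asn / AAU Asn — identical.
Codon 5: CCU Pro / CCU Pro — identical.
Nonsynonymous differences: 2.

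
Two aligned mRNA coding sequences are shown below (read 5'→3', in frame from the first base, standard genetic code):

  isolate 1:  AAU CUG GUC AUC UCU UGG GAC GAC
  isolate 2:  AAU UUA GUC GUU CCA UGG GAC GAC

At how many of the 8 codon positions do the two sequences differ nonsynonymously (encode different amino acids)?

2

Codon 1: AAU Asn / AAU Asn — identical.
Codon 2: CUG Leu / UUA Leu — synonymous.
Codon 3: GUC Val / GUC Val — identical.
Codon 4: AUC Ile / GUU Val — nonsynonymous.
Codon 5: UCU Ser / CCA Pro — nonsynonymous.
Codon 6: UGG Trp / UGG Trp — identical.
Codon 7: GAC Asp / GAC Asp — identical.
Codon 8: GAC Asp / GAC Asp — identical.
Nonsynonymous differences: 2.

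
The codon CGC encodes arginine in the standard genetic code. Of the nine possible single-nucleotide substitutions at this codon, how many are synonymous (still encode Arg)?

3

Position 1: none → 0 synonymous.
Position 2: none → 0 synonymous.
Position 3: CGT, CGA, CGG → 3 synonymous.
Total: 0 + 0 + 3 = 3.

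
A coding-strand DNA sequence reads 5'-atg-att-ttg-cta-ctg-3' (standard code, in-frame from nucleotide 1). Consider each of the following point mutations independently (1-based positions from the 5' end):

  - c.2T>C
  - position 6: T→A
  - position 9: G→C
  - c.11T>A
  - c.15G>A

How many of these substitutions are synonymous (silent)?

2

Codon 1: ATG (Met) → ACG (Thr) — missense.
Codon 2: ATT (Ile) → ATA (Ile) — synonymous.
Codon 3: TTG (Leu) → TTC (Phe) — missense.
Codon 4: CTA (Leu) → CAA (Gln) — missense.
Codon 5: CTG (Leu) → CTA (Leu) — synonymous.
Synonymous: 2 of 5.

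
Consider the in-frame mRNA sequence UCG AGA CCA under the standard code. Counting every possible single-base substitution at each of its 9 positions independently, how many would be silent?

8

Codon 1 (UCG, Ser): 3 synonymous substitutions.
Codon 2 (AGA, Arg): 2 synonymous substitutions.
Codon 3 (CCA, Pro): 3 synonymous substitutions.
Total: 3 + 2 + 3 = 8.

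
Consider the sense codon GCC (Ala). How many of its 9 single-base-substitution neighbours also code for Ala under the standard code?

3

Position 1: none → 0 synonymous.
Position 2: none → 0 synonymous.
Position 3: GCT, GCA, GCG → 3 synonymous.
Total: 0 + 0 + 3 = 3.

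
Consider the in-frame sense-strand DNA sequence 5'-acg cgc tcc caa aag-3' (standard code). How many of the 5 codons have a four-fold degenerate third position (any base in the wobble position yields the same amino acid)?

Codon 1 ACG (Thr): third position 4-fold.
Codon 2 CGC (Arg): third position 4-fold.
Codon 3 TCC (Ser): third position 4-fold.
Codon 4 CAA (Gln): third position 2-fold.
Codon 5 AAG (Lys): third position 2-fold.
Four-fold degenerate third positions: 3.

3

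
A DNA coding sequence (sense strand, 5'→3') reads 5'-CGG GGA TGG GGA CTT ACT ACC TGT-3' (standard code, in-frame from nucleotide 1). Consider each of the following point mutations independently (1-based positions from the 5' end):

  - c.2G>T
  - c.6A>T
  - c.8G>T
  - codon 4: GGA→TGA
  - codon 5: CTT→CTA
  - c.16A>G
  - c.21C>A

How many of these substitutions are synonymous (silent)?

3

Codon 1: CGG (Arg) → CTG (Leu) — missense.
Codon 2: GGA (Gly) → GGT (Gly) — synonymous.
Codon 3: TGG (Trp) → TTG (Leu) — missense.
Codon 4: GGA (Gly) → TGA (Stop) — nonsense.
Codon 5: CTT (Leu) → CTA (Leu) — synonymous.
Codon 6: ACT (Thr) → GCT (Ala) — missense.
Codon 7: ACC (Thr) → ACA (Thr) — synonymous.
Synonymous: 3 of 7.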